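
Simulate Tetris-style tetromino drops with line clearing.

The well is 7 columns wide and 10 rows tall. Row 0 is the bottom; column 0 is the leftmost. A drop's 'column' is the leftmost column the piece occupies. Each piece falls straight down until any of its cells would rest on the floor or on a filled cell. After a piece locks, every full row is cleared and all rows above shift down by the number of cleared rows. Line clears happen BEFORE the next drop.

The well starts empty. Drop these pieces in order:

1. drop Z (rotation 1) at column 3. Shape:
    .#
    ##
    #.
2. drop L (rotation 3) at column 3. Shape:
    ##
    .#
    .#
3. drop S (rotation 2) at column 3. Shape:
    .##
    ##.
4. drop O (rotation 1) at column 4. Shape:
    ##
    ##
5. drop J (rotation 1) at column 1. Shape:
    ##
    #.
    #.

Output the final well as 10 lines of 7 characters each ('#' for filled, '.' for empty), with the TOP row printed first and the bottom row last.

Drop 1: Z rot1 at col 3 lands with bottom-row=0; cleared 0 line(s) (total 0); column heights now [0 0 0 2 3 0 0], max=3
Drop 2: L rot3 at col 3 lands with bottom-row=3; cleared 0 line(s) (total 0); column heights now [0 0 0 6 6 0 0], max=6
Drop 3: S rot2 at col 3 lands with bottom-row=6; cleared 0 line(s) (total 0); column heights now [0 0 0 7 8 8 0], max=8
Drop 4: O rot1 at col 4 lands with bottom-row=8; cleared 0 line(s) (total 0); column heights now [0 0 0 7 10 10 0], max=10
Drop 5: J rot1 at col 1 lands with bottom-row=0; cleared 0 line(s) (total 0); column heights now [0 3 3 7 10 10 0], max=10

Answer: ....##.
....##.
....##.
...##..
...##..
....#..
....#..
.##.#..
.#.##..
.#.#...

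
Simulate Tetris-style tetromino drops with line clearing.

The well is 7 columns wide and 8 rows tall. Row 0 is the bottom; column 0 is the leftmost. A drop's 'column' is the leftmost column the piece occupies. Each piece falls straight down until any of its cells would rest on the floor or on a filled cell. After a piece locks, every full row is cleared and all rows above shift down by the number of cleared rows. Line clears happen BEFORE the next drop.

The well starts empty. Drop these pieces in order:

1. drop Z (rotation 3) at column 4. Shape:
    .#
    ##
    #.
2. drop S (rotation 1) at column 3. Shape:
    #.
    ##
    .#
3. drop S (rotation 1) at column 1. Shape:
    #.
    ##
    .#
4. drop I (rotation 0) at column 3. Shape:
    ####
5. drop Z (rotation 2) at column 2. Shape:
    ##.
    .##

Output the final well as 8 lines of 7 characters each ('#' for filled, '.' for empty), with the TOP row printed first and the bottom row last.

Drop 1: Z rot3 at col 4 lands with bottom-row=0; cleared 0 line(s) (total 0); column heights now [0 0 0 0 2 3 0], max=3
Drop 2: S rot1 at col 3 lands with bottom-row=2; cleared 0 line(s) (total 0); column heights now [0 0 0 5 4 3 0], max=5
Drop 3: S rot1 at col 1 lands with bottom-row=0; cleared 0 line(s) (total 0); column heights now [0 3 2 5 4 3 0], max=5
Drop 4: I rot0 at col 3 lands with bottom-row=5; cleared 0 line(s) (total 0); column heights now [0 3 2 6 6 6 6], max=6
Drop 5: Z rot2 at col 2 lands with bottom-row=6; cleared 0 line(s) (total 0); column heights now [0 3 8 8 7 6 6], max=8

Answer: ..##...
...##..
...####
...#...
...##..
.#..##.
.##.##.
..#.#..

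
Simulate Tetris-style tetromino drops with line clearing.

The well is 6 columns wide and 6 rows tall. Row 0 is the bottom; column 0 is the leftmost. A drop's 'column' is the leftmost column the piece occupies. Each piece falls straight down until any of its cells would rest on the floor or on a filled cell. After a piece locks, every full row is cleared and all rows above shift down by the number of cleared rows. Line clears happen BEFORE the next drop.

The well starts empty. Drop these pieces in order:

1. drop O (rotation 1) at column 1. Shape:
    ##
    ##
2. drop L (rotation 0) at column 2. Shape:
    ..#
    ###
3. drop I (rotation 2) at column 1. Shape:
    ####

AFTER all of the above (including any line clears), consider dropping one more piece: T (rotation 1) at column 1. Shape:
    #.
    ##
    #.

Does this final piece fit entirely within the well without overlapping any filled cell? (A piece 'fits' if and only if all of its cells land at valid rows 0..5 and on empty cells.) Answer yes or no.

Drop 1: O rot1 at col 1 lands with bottom-row=0; cleared 0 line(s) (total 0); column heights now [0 2 2 0 0 0], max=2
Drop 2: L rot0 at col 2 lands with bottom-row=2; cleared 0 line(s) (total 0); column heights now [0 2 3 3 4 0], max=4
Drop 3: I rot2 at col 1 lands with bottom-row=4; cleared 0 line(s) (total 0); column heights now [0 5 5 5 5 0], max=5
Test piece T rot1 at col 1 (width 2): heights before test = [0 5 5 5 5 0]; fits = False

Answer: no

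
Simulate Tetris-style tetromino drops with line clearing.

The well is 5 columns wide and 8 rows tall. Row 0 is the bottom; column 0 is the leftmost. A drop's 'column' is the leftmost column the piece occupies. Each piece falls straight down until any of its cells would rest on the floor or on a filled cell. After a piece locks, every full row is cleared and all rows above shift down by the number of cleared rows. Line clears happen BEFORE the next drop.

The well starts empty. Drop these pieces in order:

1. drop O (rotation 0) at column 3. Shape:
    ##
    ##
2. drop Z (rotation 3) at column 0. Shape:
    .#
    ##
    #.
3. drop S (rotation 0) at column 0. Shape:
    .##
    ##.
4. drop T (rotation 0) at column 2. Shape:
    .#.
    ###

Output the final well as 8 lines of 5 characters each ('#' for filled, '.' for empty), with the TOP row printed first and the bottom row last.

Answer: .....
...#.
..###
.##..
##...
.#...
##.##
#..##

Derivation:
Drop 1: O rot0 at col 3 lands with bottom-row=0; cleared 0 line(s) (total 0); column heights now [0 0 0 2 2], max=2
Drop 2: Z rot3 at col 0 lands with bottom-row=0; cleared 0 line(s) (total 0); column heights now [2 3 0 2 2], max=3
Drop 3: S rot0 at col 0 lands with bottom-row=3; cleared 0 line(s) (total 0); column heights now [4 5 5 2 2], max=5
Drop 4: T rot0 at col 2 lands with bottom-row=5; cleared 0 line(s) (total 0); column heights now [4 5 6 7 6], max=7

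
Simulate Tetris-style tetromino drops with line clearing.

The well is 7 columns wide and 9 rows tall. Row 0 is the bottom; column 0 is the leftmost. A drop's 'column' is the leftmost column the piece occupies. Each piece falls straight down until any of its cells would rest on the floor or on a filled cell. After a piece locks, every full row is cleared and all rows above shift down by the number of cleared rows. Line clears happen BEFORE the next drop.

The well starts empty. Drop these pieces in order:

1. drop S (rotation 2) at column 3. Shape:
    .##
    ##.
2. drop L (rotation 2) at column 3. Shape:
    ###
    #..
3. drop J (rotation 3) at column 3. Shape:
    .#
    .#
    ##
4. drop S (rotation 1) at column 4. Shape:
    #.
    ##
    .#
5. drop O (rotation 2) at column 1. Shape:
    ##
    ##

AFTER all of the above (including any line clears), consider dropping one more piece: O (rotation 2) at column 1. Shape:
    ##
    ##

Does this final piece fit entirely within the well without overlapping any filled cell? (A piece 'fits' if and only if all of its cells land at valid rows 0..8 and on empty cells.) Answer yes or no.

Answer: yes

Derivation:
Drop 1: S rot2 at col 3 lands with bottom-row=0; cleared 0 line(s) (total 0); column heights now [0 0 0 1 2 2 0], max=2
Drop 2: L rot2 at col 3 lands with bottom-row=1; cleared 0 line(s) (total 0); column heights now [0 0 0 3 3 3 0], max=3
Drop 3: J rot3 at col 3 lands with bottom-row=3; cleared 0 line(s) (total 0); column heights now [0 0 0 4 6 3 0], max=6
Drop 4: S rot1 at col 4 lands with bottom-row=5; cleared 0 line(s) (total 0); column heights now [0 0 0 4 8 7 0], max=8
Drop 5: O rot2 at col 1 lands with bottom-row=0; cleared 0 line(s) (total 0); column heights now [0 2 2 4 8 7 0], max=8
Test piece O rot2 at col 1 (width 2): heights before test = [0 2 2 4 8 7 0]; fits = True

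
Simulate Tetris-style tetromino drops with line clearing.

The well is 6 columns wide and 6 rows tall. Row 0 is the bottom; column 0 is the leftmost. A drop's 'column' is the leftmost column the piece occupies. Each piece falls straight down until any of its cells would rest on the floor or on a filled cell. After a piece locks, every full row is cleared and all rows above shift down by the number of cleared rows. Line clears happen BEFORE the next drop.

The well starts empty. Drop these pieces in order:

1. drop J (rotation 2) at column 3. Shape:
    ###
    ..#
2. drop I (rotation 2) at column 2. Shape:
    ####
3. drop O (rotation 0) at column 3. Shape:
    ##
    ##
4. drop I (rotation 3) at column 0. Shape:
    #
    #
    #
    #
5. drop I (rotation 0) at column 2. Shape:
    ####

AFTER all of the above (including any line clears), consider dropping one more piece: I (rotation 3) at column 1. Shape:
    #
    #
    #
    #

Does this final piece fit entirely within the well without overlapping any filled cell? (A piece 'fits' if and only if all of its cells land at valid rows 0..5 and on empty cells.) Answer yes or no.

Drop 1: J rot2 at col 3 lands with bottom-row=0; cleared 0 line(s) (total 0); column heights now [0 0 0 2 2 2], max=2
Drop 2: I rot2 at col 2 lands with bottom-row=2; cleared 0 line(s) (total 0); column heights now [0 0 3 3 3 3], max=3
Drop 3: O rot0 at col 3 lands with bottom-row=3; cleared 0 line(s) (total 0); column heights now [0 0 3 5 5 3], max=5
Drop 4: I rot3 at col 0 lands with bottom-row=0; cleared 0 line(s) (total 0); column heights now [4 0 3 5 5 3], max=5
Drop 5: I rot0 at col 2 lands with bottom-row=5; cleared 0 line(s) (total 0); column heights now [4 0 6 6 6 6], max=6
Test piece I rot3 at col 1 (width 1): heights before test = [4 0 6 6 6 6]; fits = True

Answer: yes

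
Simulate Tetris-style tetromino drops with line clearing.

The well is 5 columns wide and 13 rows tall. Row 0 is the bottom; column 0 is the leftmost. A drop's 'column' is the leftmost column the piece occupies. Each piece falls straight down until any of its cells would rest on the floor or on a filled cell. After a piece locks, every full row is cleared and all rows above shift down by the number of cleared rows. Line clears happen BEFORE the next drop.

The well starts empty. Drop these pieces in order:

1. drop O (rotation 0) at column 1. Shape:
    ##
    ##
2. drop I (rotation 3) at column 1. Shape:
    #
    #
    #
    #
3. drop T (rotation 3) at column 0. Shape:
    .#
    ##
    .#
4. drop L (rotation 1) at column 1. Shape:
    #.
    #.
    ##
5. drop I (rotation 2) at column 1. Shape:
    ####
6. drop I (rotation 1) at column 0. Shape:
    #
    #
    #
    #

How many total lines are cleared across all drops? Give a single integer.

Answer: 0

Derivation:
Drop 1: O rot0 at col 1 lands with bottom-row=0; cleared 0 line(s) (total 0); column heights now [0 2 2 0 0], max=2
Drop 2: I rot3 at col 1 lands with bottom-row=2; cleared 0 line(s) (total 0); column heights now [0 6 2 0 0], max=6
Drop 3: T rot3 at col 0 lands with bottom-row=6; cleared 0 line(s) (total 0); column heights now [8 9 2 0 0], max=9
Drop 4: L rot1 at col 1 lands with bottom-row=9; cleared 0 line(s) (total 0); column heights now [8 12 10 0 0], max=12
Drop 5: I rot2 at col 1 lands with bottom-row=12; cleared 0 line(s) (total 0); column heights now [8 13 13 13 13], max=13
Drop 6: I rot1 at col 0 lands with bottom-row=8; cleared 0 line(s) (total 0); column heights now [12 13 13 13 13], max=13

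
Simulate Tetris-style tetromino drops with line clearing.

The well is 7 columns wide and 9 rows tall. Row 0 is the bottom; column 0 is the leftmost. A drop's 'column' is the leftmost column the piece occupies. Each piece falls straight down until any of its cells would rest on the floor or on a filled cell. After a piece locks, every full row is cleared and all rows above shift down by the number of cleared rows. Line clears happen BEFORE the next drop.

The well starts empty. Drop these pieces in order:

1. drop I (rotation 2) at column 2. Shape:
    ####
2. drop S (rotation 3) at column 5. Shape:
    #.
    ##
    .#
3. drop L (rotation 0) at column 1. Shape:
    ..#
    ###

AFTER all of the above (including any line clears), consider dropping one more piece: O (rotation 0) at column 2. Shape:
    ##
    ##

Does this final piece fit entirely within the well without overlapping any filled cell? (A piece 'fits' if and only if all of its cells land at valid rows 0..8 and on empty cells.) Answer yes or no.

Answer: yes

Derivation:
Drop 1: I rot2 at col 2 lands with bottom-row=0; cleared 0 line(s) (total 0); column heights now [0 0 1 1 1 1 0], max=1
Drop 2: S rot3 at col 5 lands with bottom-row=0; cleared 0 line(s) (total 0); column heights now [0 0 1 1 1 3 2], max=3
Drop 3: L rot0 at col 1 lands with bottom-row=1; cleared 0 line(s) (total 0); column heights now [0 2 2 3 1 3 2], max=3
Test piece O rot0 at col 2 (width 2): heights before test = [0 2 2 3 1 3 2]; fits = True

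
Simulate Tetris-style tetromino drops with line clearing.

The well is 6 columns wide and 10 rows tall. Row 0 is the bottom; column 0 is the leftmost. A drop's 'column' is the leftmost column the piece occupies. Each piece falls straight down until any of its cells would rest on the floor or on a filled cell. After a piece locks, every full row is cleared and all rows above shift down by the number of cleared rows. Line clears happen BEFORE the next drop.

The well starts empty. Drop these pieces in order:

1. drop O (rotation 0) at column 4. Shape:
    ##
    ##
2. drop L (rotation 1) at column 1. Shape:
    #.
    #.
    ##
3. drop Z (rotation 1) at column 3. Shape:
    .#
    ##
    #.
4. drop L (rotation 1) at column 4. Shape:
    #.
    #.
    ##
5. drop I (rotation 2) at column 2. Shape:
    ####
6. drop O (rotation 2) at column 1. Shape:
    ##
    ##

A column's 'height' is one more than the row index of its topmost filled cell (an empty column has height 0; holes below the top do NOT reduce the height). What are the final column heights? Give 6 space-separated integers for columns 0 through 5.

Drop 1: O rot0 at col 4 lands with bottom-row=0; cleared 0 line(s) (total 0); column heights now [0 0 0 0 2 2], max=2
Drop 2: L rot1 at col 1 lands with bottom-row=0; cleared 0 line(s) (total 0); column heights now [0 3 1 0 2 2], max=3
Drop 3: Z rot1 at col 3 lands with bottom-row=1; cleared 0 line(s) (total 0); column heights now [0 3 1 3 4 2], max=4
Drop 4: L rot1 at col 4 lands with bottom-row=4; cleared 0 line(s) (total 0); column heights now [0 3 1 3 7 5], max=7
Drop 5: I rot2 at col 2 lands with bottom-row=7; cleared 0 line(s) (total 0); column heights now [0 3 8 8 8 8], max=8
Drop 6: O rot2 at col 1 lands with bottom-row=8; cleared 0 line(s) (total 0); column heights now [0 10 10 8 8 8], max=10

Answer: 0 10 10 8 8 8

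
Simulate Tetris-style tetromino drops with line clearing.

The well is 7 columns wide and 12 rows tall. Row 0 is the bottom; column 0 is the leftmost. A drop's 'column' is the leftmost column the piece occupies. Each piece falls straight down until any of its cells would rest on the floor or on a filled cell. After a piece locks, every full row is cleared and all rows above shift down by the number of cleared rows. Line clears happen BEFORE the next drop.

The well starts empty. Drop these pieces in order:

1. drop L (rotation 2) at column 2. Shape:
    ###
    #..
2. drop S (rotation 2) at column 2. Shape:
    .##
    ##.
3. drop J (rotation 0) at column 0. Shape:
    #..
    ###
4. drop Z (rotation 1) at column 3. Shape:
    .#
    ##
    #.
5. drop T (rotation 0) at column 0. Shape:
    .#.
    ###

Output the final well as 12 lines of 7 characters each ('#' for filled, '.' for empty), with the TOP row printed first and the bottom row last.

Answer: .......
.......
.......
.......
.......
.#..#..
#####..
#..#...
#####..
..##...
..###..
..#....

Derivation:
Drop 1: L rot2 at col 2 lands with bottom-row=0; cleared 0 line(s) (total 0); column heights now [0 0 2 2 2 0 0], max=2
Drop 2: S rot2 at col 2 lands with bottom-row=2; cleared 0 line(s) (total 0); column heights now [0 0 3 4 4 0 0], max=4
Drop 3: J rot0 at col 0 lands with bottom-row=3; cleared 0 line(s) (total 0); column heights now [5 4 4 4 4 0 0], max=5
Drop 4: Z rot1 at col 3 lands with bottom-row=4; cleared 0 line(s) (total 0); column heights now [5 4 4 6 7 0 0], max=7
Drop 5: T rot0 at col 0 lands with bottom-row=5; cleared 0 line(s) (total 0); column heights now [6 7 6 6 7 0 0], max=7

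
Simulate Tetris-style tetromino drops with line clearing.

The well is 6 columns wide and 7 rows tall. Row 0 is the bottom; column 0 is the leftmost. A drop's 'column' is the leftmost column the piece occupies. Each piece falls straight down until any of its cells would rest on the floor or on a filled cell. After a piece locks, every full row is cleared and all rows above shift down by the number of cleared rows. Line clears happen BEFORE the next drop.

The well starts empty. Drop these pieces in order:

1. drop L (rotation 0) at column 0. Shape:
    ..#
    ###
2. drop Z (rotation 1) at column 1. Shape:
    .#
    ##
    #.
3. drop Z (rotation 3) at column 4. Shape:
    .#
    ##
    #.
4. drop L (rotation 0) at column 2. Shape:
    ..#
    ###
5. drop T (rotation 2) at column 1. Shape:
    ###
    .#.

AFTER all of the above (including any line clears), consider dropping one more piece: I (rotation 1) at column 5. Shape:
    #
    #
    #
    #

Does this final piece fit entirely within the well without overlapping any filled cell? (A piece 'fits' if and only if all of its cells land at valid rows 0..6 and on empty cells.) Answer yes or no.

Drop 1: L rot0 at col 0 lands with bottom-row=0; cleared 0 line(s) (total 0); column heights now [1 1 2 0 0 0], max=2
Drop 2: Z rot1 at col 1 lands with bottom-row=1; cleared 0 line(s) (total 0); column heights now [1 3 4 0 0 0], max=4
Drop 3: Z rot3 at col 4 lands with bottom-row=0; cleared 0 line(s) (total 0); column heights now [1 3 4 0 2 3], max=4
Drop 4: L rot0 at col 2 lands with bottom-row=4; cleared 0 line(s) (total 0); column heights now [1 3 5 5 6 3], max=6
Drop 5: T rot2 at col 1 lands with bottom-row=5; cleared 0 line(s) (total 0); column heights now [1 7 7 7 6 3], max=7
Test piece I rot1 at col 5 (width 1): heights before test = [1 7 7 7 6 3]; fits = True

Answer: yes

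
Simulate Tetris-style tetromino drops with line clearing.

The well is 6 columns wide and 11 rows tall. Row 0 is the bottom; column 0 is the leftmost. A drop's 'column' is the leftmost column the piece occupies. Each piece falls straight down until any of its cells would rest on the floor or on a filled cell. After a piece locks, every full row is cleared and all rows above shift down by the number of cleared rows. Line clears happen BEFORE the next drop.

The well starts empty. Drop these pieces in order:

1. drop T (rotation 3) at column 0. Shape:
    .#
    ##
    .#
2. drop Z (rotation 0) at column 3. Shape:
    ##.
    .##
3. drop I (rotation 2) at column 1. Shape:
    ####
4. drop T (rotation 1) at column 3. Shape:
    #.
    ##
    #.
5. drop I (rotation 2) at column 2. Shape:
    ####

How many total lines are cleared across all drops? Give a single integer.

Answer: 0

Derivation:
Drop 1: T rot3 at col 0 lands with bottom-row=0; cleared 0 line(s) (total 0); column heights now [2 3 0 0 0 0], max=3
Drop 2: Z rot0 at col 3 lands with bottom-row=0; cleared 0 line(s) (total 0); column heights now [2 3 0 2 2 1], max=3
Drop 3: I rot2 at col 1 lands with bottom-row=3; cleared 0 line(s) (total 0); column heights now [2 4 4 4 4 1], max=4
Drop 4: T rot1 at col 3 lands with bottom-row=4; cleared 0 line(s) (total 0); column heights now [2 4 4 7 6 1], max=7
Drop 5: I rot2 at col 2 lands with bottom-row=7; cleared 0 line(s) (total 0); column heights now [2 4 8 8 8 8], max=8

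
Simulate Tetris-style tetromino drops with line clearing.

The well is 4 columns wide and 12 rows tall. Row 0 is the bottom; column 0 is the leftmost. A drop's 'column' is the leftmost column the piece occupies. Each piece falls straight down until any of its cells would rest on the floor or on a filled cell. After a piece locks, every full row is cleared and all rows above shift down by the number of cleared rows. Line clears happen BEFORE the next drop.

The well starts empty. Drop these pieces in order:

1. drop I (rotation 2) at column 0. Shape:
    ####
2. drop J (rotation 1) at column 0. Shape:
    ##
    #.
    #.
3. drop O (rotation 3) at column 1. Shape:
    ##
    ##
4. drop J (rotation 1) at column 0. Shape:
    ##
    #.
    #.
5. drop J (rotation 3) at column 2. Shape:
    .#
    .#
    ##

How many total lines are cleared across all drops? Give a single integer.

Drop 1: I rot2 at col 0 lands with bottom-row=0; cleared 1 line(s) (total 1); column heights now [0 0 0 0], max=0
Drop 2: J rot1 at col 0 lands with bottom-row=0; cleared 0 line(s) (total 1); column heights now [3 3 0 0], max=3
Drop 3: O rot3 at col 1 lands with bottom-row=3; cleared 0 line(s) (total 1); column heights now [3 5 5 0], max=5
Drop 4: J rot1 at col 0 lands with bottom-row=3; cleared 0 line(s) (total 1); column heights now [6 6 5 0], max=6
Drop 5: J rot3 at col 2 lands with bottom-row=5; cleared 1 line(s) (total 2); column heights now [5 5 5 7], max=7

Answer: 2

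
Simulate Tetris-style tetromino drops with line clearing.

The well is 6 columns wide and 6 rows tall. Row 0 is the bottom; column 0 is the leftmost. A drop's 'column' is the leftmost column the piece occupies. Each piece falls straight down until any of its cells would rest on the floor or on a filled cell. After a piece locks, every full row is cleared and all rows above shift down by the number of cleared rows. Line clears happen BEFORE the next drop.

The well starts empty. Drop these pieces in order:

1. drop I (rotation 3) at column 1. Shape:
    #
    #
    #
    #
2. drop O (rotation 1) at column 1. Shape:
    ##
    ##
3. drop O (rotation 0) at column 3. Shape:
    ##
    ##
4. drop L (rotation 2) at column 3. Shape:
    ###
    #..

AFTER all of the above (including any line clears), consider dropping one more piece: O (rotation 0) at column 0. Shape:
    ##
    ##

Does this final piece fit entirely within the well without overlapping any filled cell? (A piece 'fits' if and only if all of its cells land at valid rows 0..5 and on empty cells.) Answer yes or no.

Drop 1: I rot3 at col 1 lands with bottom-row=0; cleared 0 line(s) (total 0); column heights now [0 4 0 0 0 0], max=4
Drop 2: O rot1 at col 1 lands with bottom-row=4; cleared 0 line(s) (total 0); column heights now [0 6 6 0 0 0], max=6
Drop 3: O rot0 at col 3 lands with bottom-row=0; cleared 0 line(s) (total 0); column heights now [0 6 6 2 2 0], max=6
Drop 4: L rot2 at col 3 lands with bottom-row=2; cleared 0 line(s) (total 0); column heights now [0 6 6 4 4 4], max=6
Test piece O rot0 at col 0 (width 2): heights before test = [0 6 6 4 4 4]; fits = False

Answer: no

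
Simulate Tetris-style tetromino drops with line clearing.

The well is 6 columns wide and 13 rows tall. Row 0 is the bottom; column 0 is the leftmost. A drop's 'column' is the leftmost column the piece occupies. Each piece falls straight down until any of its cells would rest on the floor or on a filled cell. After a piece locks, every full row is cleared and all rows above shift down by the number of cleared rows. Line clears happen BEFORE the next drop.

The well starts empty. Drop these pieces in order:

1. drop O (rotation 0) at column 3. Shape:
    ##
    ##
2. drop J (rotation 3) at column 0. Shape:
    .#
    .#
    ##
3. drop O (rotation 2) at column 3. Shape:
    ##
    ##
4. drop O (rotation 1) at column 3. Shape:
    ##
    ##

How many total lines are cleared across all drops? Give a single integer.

Answer: 0

Derivation:
Drop 1: O rot0 at col 3 lands with bottom-row=0; cleared 0 line(s) (total 0); column heights now [0 0 0 2 2 0], max=2
Drop 2: J rot3 at col 0 lands with bottom-row=0; cleared 0 line(s) (total 0); column heights now [1 3 0 2 2 0], max=3
Drop 3: O rot2 at col 3 lands with bottom-row=2; cleared 0 line(s) (total 0); column heights now [1 3 0 4 4 0], max=4
Drop 4: O rot1 at col 3 lands with bottom-row=4; cleared 0 line(s) (total 0); column heights now [1 3 0 6 6 0], max=6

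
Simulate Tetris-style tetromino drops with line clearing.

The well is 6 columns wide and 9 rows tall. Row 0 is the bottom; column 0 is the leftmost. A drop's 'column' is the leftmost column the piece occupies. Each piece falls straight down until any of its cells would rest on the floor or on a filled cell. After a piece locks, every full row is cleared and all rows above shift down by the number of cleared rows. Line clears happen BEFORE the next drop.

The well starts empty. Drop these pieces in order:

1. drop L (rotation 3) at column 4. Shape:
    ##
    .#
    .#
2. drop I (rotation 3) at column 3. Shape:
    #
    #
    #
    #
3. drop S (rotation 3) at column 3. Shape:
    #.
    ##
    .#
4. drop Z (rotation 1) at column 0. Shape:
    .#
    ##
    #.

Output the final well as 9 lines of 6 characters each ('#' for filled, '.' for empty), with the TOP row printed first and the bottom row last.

Answer: ......
......
......
...#..
...##.
...##.
.#.###
##.#.#
#..#.#

Derivation:
Drop 1: L rot3 at col 4 lands with bottom-row=0; cleared 0 line(s) (total 0); column heights now [0 0 0 0 3 3], max=3
Drop 2: I rot3 at col 3 lands with bottom-row=0; cleared 0 line(s) (total 0); column heights now [0 0 0 4 3 3], max=4
Drop 3: S rot3 at col 3 lands with bottom-row=3; cleared 0 line(s) (total 0); column heights now [0 0 0 6 5 3], max=6
Drop 4: Z rot1 at col 0 lands with bottom-row=0; cleared 0 line(s) (total 0); column heights now [2 3 0 6 5 3], max=6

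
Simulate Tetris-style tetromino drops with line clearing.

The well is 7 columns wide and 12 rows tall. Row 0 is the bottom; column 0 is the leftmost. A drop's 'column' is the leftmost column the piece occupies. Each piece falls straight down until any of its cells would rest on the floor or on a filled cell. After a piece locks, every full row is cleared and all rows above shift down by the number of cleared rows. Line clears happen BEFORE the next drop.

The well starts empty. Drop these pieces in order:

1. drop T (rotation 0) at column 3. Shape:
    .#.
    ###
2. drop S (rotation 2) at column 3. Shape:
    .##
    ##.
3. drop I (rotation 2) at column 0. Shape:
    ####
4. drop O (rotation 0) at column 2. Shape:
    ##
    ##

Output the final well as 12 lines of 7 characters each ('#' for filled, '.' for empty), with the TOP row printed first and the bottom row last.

Drop 1: T rot0 at col 3 lands with bottom-row=0; cleared 0 line(s) (total 0); column heights now [0 0 0 1 2 1 0], max=2
Drop 2: S rot2 at col 3 lands with bottom-row=2; cleared 0 line(s) (total 0); column heights now [0 0 0 3 4 4 0], max=4
Drop 3: I rot2 at col 0 lands with bottom-row=3; cleared 0 line(s) (total 0); column heights now [4 4 4 4 4 4 0], max=4
Drop 4: O rot0 at col 2 lands with bottom-row=4; cleared 0 line(s) (total 0); column heights now [4 4 6 6 4 4 0], max=6

Answer: .......
.......
.......
.......
.......
.......
..##...
..##...
######.
...##..
....#..
...###.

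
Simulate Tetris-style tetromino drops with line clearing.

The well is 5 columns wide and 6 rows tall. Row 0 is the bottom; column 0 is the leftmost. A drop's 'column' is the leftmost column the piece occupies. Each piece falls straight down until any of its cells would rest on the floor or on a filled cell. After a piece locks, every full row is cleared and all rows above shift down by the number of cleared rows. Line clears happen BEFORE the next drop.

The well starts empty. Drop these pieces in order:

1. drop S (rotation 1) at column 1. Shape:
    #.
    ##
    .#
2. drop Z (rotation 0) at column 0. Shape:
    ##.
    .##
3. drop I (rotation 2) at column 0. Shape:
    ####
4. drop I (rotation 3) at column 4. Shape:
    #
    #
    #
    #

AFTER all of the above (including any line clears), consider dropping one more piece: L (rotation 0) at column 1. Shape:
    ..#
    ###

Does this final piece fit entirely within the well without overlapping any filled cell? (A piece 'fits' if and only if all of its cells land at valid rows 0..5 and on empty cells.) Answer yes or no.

Answer: no

Derivation:
Drop 1: S rot1 at col 1 lands with bottom-row=0; cleared 0 line(s) (total 0); column heights now [0 3 2 0 0], max=3
Drop 2: Z rot0 at col 0 lands with bottom-row=3; cleared 0 line(s) (total 0); column heights now [5 5 4 0 0], max=5
Drop 3: I rot2 at col 0 lands with bottom-row=5; cleared 0 line(s) (total 0); column heights now [6 6 6 6 0], max=6
Drop 4: I rot3 at col 4 lands with bottom-row=0; cleared 0 line(s) (total 0); column heights now [6 6 6 6 4], max=6
Test piece L rot0 at col 1 (width 3): heights before test = [6 6 6 6 4]; fits = False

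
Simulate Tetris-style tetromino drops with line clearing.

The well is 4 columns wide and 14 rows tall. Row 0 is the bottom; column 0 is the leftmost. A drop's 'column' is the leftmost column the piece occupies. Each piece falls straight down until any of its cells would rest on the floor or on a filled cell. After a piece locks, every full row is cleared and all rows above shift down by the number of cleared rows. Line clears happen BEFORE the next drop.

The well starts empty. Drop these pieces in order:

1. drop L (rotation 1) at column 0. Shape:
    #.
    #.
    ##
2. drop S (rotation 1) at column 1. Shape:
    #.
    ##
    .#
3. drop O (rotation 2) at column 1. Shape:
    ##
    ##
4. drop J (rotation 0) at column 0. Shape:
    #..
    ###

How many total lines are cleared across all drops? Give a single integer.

Drop 1: L rot1 at col 0 lands with bottom-row=0; cleared 0 line(s) (total 0); column heights now [3 1 0 0], max=3
Drop 2: S rot1 at col 1 lands with bottom-row=0; cleared 0 line(s) (total 0); column heights now [3 3 2 0], max=3
Drop 3: O rot2 at col 1 lands with bottom-row=3; cleared 0 line(s) (total 0); column heights now [3 5 5 0], max=5
Drop 4: J rot0 at col 0 lands with bottom-row=5; cleared 0 line(s) (total 0); column heights now [7 6 6 0], max=7

Answer: 0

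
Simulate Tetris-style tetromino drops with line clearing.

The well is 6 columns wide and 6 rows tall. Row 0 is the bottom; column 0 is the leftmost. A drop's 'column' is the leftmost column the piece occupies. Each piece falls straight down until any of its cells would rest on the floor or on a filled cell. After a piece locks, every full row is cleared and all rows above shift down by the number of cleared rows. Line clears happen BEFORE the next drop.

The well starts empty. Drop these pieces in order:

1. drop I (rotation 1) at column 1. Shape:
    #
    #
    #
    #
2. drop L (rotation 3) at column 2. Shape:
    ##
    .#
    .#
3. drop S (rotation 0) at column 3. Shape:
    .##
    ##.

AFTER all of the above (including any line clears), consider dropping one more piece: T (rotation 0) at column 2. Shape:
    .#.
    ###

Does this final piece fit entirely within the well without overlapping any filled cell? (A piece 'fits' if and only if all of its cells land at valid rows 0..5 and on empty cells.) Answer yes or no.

Drop 1: I rot1 at col 1 lands with bottom-row=0; cleared 0 line(s) (total 0); column heights now [0 4 0 0 0 0], max=4
Drop 2: L rot3 at col 2 lands with bottom-row=0; cleared 0 line(s) (total 0); column heights now [0 4 3 3 0 0], max=4
Drop 3: S rot0 at col 3 lands with bottom-row=3; cleared 0 line(s) (total 0); column heights now [0 4 3 4 5 5], max=5
Test piece T rot0 at col 2 (width 3): heights before test = [0 4 3 4 5 5]; fits = False

Answer: no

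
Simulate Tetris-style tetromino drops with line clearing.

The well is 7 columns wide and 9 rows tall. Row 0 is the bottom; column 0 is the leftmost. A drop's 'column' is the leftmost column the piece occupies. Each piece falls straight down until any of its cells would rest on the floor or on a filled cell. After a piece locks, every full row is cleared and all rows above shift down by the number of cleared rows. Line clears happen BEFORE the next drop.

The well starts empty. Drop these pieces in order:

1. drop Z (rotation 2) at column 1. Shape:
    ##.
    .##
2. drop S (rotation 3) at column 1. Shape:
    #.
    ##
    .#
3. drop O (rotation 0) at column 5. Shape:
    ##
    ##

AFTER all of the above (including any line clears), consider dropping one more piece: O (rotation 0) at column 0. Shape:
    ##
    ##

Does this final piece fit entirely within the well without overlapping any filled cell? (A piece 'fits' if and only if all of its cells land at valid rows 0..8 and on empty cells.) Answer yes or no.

Answer: yes

Derivation:
Drop 1: Z rot2 at col 1 lands with bottom-row=0; cleared 0 line(s) (total 0); column heights now [0 2 2 1 0 0 0], max=2
Drop 2: S rot3 at col 1 lands with bottom-row=2; cleared 0 line(s) (total 0); column heights now [0 5 4 1 0 0 0], max=5
Drop 3: O rot0 at col 5 lands with bottom-row=0; cleared 0 line(s) (total 0); column heights now [0 5 4 1 0 2 2], max=5
Test piece O rot0 at col 0 (width 2): heights before test = [0 5 4 1 0 2 2]; fits = True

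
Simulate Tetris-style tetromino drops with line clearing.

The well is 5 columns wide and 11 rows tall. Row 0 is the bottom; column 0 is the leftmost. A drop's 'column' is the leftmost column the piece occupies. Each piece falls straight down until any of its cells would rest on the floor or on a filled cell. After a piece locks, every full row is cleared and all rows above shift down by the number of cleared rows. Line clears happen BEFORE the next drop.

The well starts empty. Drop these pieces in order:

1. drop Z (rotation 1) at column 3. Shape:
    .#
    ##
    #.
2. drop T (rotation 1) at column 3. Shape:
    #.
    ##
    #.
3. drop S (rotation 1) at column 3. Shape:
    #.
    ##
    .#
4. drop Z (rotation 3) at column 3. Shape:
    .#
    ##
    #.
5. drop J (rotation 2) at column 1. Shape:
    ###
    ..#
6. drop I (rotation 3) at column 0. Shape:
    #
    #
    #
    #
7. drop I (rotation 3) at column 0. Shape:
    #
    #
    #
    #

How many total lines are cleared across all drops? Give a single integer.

Drop 1: Z rot1 at col 3 lands with bottom-row=0; cleared 0 line(s) (total 0); column heights now [0 0 0 2 3], max=3
Drop 2: T rot1 at col 3 lands with bottom-row=2; cleared 0 line(s) (total 0); column heights now [0 0 0 5 4], max=5
Drop 3: S rot1 at col 3 lands with bottom-row=4; cleared 0 line(s) (total 0); column heights now [0 0 0 7 6], max=7
Drop 4: Z rot3 at col 3 lands with bottom-row=7; cleared 0 line(s) (total 0); column heights now [0 0 0 9 10], max=10
Drop 5: J rot2 at col 1 lands with bottom-row=9; cleared 0 line(s) (total 0); column heights now [0 11 11 11 10], max=11
Drop 6: I rot3 at col 0 lands with bottom-row=0; cleared 0 line(s) (total 0); column heights now [4 11 11 11 10], max=11
Drop 7: I rot3 at col 0 lands with bottom-row=4; cleared 0 line(s) (total 0); column heights now [8 11 11 11 10], max=11

Answer: 0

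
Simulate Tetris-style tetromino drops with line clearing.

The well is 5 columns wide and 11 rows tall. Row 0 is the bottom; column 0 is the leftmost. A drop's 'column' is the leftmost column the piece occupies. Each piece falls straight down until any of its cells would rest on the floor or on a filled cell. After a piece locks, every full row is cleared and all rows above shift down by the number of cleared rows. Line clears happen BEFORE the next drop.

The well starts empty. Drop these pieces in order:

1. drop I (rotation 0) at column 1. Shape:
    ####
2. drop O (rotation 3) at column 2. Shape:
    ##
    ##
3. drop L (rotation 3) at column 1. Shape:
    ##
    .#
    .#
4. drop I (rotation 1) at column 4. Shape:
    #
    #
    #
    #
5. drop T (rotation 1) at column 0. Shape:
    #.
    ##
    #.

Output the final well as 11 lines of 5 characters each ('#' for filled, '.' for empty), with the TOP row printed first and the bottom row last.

Answer: .....
.....
.....
#....
##...
###..
..#.#
..#.#
..###
..###
.####

Derivation:
Drop 1: I rot0 at col 1 lands with bottom-row=0; cleared 0 line(s) (total 0); column heights now [0 1 1 1 1], max=1
Drop 2: O rot3 at col 2 lands with bottom-row=1; cleared 0 line(s) (total 0); column heights now [0 1 3 3 1], max=3
Drop 3: L rot3 at col 1 lands with bottom-row=3; cleared 0 line(s) (total 0); column heights now [0 6 6 3 1], max=6
Drop 4: I rot1 at col 4 lands with bottom-row=1; cleared 0 line(s) (total 0); column heights now [0 6 6 3 5], max=6
Drop 5: T rot1 at col 0 lands with bottom-row=5; cleared 0 line(s) (total 0); column heights now [8 7 6 3 5], max=8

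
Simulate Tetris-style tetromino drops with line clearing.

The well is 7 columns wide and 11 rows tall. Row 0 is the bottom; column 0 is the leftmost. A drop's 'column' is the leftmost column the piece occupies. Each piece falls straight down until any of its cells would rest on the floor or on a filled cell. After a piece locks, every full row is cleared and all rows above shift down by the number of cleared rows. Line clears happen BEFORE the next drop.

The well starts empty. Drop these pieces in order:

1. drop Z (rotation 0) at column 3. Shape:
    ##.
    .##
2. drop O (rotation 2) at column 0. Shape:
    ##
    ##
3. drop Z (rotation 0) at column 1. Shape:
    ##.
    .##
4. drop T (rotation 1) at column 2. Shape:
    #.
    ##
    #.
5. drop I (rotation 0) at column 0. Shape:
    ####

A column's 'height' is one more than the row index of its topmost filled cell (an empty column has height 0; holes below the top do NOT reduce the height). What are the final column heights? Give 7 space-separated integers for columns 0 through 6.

Drop 1: Z rot0 at col 3 lands with bottom-row=0; cleared 0 line(s) (total 0); column heights now [0 0 0 2 2 1 0], max=2
Drop 2: O rot2 at col 0 lands with bottom-row=0; cleared 0 line(s) (total 0); column heights now [2 2 0 2 2 1 0], max=2
Drop 3: Z rot0 at col 1 lands with bottom-row=2; cleared 0 line(s) (total 0); column heights now [2 4 4 3 2 1 0], max=4
Drop 4: T rot1 at col 2 lands with bottom-row=4; cleared 0 line(s) (total 0); column heights now [2 4 7 6 2 1 0], max=7
Drop 5: I rot0 at col 0 lands with bottom-row=7; cleared 0 line(s) (total 0); column heights now [8 8 8 8 2 1 0], max=8

Answer: 8 8 8 8 2 1 0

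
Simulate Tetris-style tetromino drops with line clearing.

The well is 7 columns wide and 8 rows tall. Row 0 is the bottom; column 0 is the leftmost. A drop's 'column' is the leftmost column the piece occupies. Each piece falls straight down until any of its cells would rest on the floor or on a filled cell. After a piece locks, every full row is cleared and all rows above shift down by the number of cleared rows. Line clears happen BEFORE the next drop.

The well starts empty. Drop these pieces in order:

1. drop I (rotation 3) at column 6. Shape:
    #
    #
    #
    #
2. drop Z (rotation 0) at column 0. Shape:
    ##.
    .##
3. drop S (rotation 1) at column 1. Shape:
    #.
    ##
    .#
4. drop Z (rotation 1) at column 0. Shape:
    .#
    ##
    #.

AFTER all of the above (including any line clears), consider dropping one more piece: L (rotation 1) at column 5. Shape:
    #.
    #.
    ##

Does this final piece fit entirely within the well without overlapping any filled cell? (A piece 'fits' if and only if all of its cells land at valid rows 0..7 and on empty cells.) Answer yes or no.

Drop 1: I rot3 at col 6 lands with bottom-row=0; cleared 0 line(s) (total 0); column heights now [0 0 0 0 0 0 4], max=4
Drop 2: Z rot0 at col 0 lands with bottom-row=0; cleared 0 line(s) (total 0); column heights now [2 2 1 0 0 0 4], max=4
Drop 3: S rot1 at col 1 lands with bottom-row=1; cleared 0 line(s) (total 0); column heights now [2 4 3 0 0 0 4], max=4
Drop 4: Z rot1 at col 0 lands with bottom-row=3; cleared 0 line(s) (total 0); column heights now [5 6 3 0 0 0 4], max=6
Test piece L rot1 at col 5 (width 2): heights before test = [5 6 3 0 0 0 4]; fits = True

Answer: yes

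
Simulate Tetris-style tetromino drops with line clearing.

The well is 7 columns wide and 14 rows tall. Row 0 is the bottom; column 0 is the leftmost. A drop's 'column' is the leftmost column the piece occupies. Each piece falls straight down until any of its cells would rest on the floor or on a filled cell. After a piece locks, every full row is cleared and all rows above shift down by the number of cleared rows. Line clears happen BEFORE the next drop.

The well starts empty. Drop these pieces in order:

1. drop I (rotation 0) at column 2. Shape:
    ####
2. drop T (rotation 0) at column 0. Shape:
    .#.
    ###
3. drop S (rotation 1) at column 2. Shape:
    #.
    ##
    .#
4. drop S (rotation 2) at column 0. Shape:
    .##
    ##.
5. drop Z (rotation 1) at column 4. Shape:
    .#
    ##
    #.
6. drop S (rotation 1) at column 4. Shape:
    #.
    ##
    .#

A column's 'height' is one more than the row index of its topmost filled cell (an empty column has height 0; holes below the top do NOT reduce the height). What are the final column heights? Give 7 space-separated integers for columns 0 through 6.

Drop 1: I rot0 at col 2 lands with bottom-row=0; cleared 0 line(s) (total 0); column heights now [0 0 1 1 1 1 0], max=1
Drop 2: T rot0 at col 0 lands with bottom-row=1; cleared 0 line(s) (total 0); column heights now [2 3 2 1 1 1 0], max=3
Drop 3: S rot1 at col 2 lands with bottom-row=1; cleared 0 line(s) (total 0); column heights now [2 3 4 3 1 1 0], max=4
Drop 4: S rot2 at col 0 lands with bottom-row=3; cleared 0 line(s) (total 0); column heights now [4 5 5 3 1 1 0], max=5
Drop 5: Z rot1 at col 4 lands with bottom-row=1; cleared 0 line(s) (total 0); column heights now [4 5 5 3 3 4 0], max=5
Drop 6: S rot1 at col 4 lands with bottom-row=4; cleared 0 line(s) (total 0); column heights now [4 5 5 3 7 6 0], max=7

Answer: 4 5 5 3 7 6 0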